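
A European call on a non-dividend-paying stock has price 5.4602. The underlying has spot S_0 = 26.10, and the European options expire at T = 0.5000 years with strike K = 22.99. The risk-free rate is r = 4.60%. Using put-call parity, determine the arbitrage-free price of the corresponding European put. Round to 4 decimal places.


Put-call parity: C - P = S_0 * exp(-qT) - K * exp(-rT).
S_0 * exp(-qT) = 26.1000 * 1.00000000 = 26.10000000
K * exp(-rT) = 22.9900 * 0.97726248 = 22.46726450
P = C - S*exp(-qT) + K*exp(-rT)
P = 5.4602 - 26.10000000 + 22.46726450 = 1.8275

Answer: Put price = 1.8275


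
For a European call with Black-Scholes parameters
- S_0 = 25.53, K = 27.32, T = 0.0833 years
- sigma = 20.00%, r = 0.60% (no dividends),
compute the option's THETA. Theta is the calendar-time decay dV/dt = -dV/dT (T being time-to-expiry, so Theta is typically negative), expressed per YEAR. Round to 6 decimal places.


Answer: Theta = -1.869142

Derivation:
d1 = -1.1364353788; d2 = -1.1941588576
phi(d1) = 0.2091546772; exp(-qT) = 1.0000000000; exp(-rT) = 0.9995003249
Theta = -S*exp(-qT)*phi(d1)*sigma/(2*sqrt(T)) - r*K*exp(-rT)*N(d2) + q*S*exp(-qT)*N(d1)
N(d1) = 0.1278871981; N(d2) = 0.1162079167; sqrt(T) = 0.2886173938
Term 1 = -25.5300 * 1.0000000000 * 0.2091546772 * 0.2000 / (2 * 0.2886173938) = -1.8501029472
Term 2 = -0.0060 * 27.3200 * 0.9995003249 * 0.1162079167 = -0.0190392835
Term 3 = 0 (no dividend yield, q = 0)
Theta = -1.8501029472 + (-0.0190392835) + (0.0000000000) = -1.869142


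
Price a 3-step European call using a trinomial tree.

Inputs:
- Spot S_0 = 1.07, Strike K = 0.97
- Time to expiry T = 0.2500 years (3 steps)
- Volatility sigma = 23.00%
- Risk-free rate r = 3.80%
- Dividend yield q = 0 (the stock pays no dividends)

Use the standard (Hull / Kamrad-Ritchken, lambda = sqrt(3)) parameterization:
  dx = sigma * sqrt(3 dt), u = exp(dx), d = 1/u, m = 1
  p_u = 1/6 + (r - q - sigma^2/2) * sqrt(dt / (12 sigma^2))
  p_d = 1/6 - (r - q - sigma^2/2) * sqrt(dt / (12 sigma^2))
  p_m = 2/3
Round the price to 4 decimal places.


Answer: Price = V(0,0) = 0.1200

Derivation:
dt = T/N = 0.083333; dx = sigma*sqrt(3*dt) = 0.115000
u = exp(dx) = 1.121873; d = 1/u = 0.891366
p_u = 0.170851, p_m = 0.666667, p_d = 0.162482
Discount per step: exp(-r*dt) = 0.996838
Stock lattice S(k, j) with j the centered position index:
  k=0: S(0,+0) = 1.0700
  k=1: S(1,-1) = 0.9538; S(1,+0) = 1.0700; S(1,+1) = 1.2004
  k=2: S(2,-2) = 0.8502; S(2,-1) = 0.9538; S(2,+0) = 1.0700; S(2,+1) = 1.2004; S(2,+2) = 1.3467
  k=3: S(3,-3) = 0.7578; S(3,-2) = 0.8502; S(3,-1) = 0.9538; S(3,+0) = 1.0700; S(3,+1) = 1.2004; S(3,+2) = 1.3467; S(3,+3) = 1.5108
Terminal payoffs V(N, j) = max(S_T - K, 0):
  V(3,-3) = 0.000000; V(3,-2) = 0.000000; V(3,-1) = 0.000000; V(3,+0) = 0.100000; V(3,+1) = 0.230405; V(3,+2) = 0.376702; V(3,+3) = 0.540829
Backward induction: V(k, j) = exp(-r*dt) * [p_u * V(k+1, j+1) + p_m * V(k+1, j) + p_d * V(k+1, j-1)]
  V(2,-2) = exp(-r*dt) * [p_u*0.000000 + p_m*0.000000 + p_d*0.000000] = 0.000000
  V(2,-1) = exp(-r*dt) * [p_u*0.100000 + p_m*0.000000 + p_d*0.000000] = 0.017031
  V(2,+0) = exp(-r*dt) * [p_u*0.230405 + p_m*0.100000 + p_d*0.000000] = 0.105696
  V(2,+1) = exp(-r*dt) * [p_u*0.376702 + p_m*0.230405 + p_d*0.100000] = 0.233471
  V(2,+2) = exp(-r*dt) * [p_u*0.540829 + p_m*0.376702 + p_d*0.230405] = 0.379768
  V(1,-1) = exp(-r*dt) * [p_u*0.105696 + p_m*0.017031 + p_d*0.000000] = 0.029319
  V(1,+0) = exp(-r*dt) * [p_u*0.233471 + p_m*0.105696 + p_d*0.017031] = 0.112763
  V(1,+1) = exp(-r*dt) * [p_u*0.379768 + p_m*0.233471 + p_d*0.105696] = 0.236953
  V(0,+0) = exp(-r*dt) * [p_u*0.236953 + p_m*0.112763 + p_d*0.029319] = 0.120042


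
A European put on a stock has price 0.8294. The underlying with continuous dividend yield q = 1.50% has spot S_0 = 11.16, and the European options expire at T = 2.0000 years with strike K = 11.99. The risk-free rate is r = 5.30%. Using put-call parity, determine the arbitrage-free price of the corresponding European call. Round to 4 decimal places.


Put-call parity: C - P = S_0 * exp(-qT) - K * exp(-rT).
S_0 * exp(-qT) = 11.1600 * 0.97044553 = 10.83017215
K * exp(-rT) = 11.9900 * 0.89942465 = 10.78410153
C = P + S*exp(-qT) - K*exp(-rT)
C = 0.8294 + 10.83017215 - 10.78410153 = 0.8755

Answer: Call price = 0.8755


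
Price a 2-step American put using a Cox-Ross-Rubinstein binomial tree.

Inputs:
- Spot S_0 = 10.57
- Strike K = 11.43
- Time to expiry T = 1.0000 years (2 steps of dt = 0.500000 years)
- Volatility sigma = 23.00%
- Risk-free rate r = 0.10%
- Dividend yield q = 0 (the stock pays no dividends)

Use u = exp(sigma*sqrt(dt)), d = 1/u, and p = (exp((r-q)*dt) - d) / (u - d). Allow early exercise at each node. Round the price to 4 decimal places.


Answer: Price = V(0,0) = 1.5316

Derivation:
dt = T/N = 0.500000
u = exp(sigma*sqrt(dt)) = 1.176607; d = 1/u = 0.849902
p = (exp((r-q)*dt) - d) / (u - d) = 0.460962
Discount per step: exp(-r*dt) = 0.999500
Stock lattice S(k, i) with i counting down-moves:
  k=0: S(0,0) = 10.5700
  k=1: S(1,0) = 12.4367; S(1,1) = 8.9835
  k=2: S(2,0) = 14.6331; S(2,1) = 10.5700; S(2,2) = 7.6351
Terminal payoffs V(N, i) = max(K - S_T, 0):
  V(2,0) = 0.000000; V(2,1) = 0.860000; V(2,2) = 3.794941
Backward induction: V(k, i) = exp(-r*dt) * [p * V(k+1, i) + (1-p) * V(k+1, i+1)]; then take max(V_cont, immediate exercise) for American.
  V(1,0) = exp(-r*dt) * [p*0.000000 + (1-p)*0.860000] = 0.463341; exercise = 0.000000; V(1,0) = max -> 0.463341
  V(1,1) = exp(-r*dt) * [p*0.860000 + (1-p)*3.794941] = 2.440825; exercise = 2.446539; V(1,1) = max -> 2.446539
  V(0,0) = exp(-r*dt) * [p*0.463341 + (1-p)*2.446539] = 1.531595; exercise = 0.860000; V(0,0) = max -> 1.531595


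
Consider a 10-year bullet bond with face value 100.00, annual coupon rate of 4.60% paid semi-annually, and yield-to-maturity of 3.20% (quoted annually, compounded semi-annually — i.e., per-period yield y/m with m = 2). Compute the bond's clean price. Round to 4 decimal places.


Answer: Price = 111.9004

Derivation:
Coupon per period c = face * coupon_rate / m = 2.300000
Periods per year m = 2; per-period yield y/m = 0.016000
Number of cashflows N = 20
Cashflows (t years, CF_t, discount factor 1/(1+y/m)^(m*t), PV):
  t = 0.5000: CF_t = 2.300000, DF = 0.984252, PV = 2.263780
  t = 1.0000: CF_t = 2.300000, DF = 0.968752, PV = 2.228129
  t = 1.5000: CF_t = 2.300000, DF = 0.953496, PV = 2.193041
  t = 2.0000: CF_t = 2.300000, DF = 0.938480, PV = 2.158505
  t = 2.5000: CF_t = 2.300000, DF = 0.923701, PV = 2.124513
  t = 3.0000: CF_t = 2.300000, DF = 0.909155, PV = 2.091056
  t = 3.5000: CF_t = 2.300000, DF = 0.894837, PV = 2.058126
  t = 4.0000: CF_t = 2.300000, DF = 0.880745, PV = 2.025714
  t = 4.5000: CF_t = 2.300000, DF = 0.866875, PV = 1.993813
  t = 5.0000: CF_t = 2.300000, DF = 0.853224, PV = 1.962415
  t = 5.5000: CF_t = 2.300000, DF = 0.839787, PV = 1.931510
  t = 6.0000: CF_t = 2.300000, DF = 0.826562, PV = 1.901093
  t = 6.5000: CF_t = 2.300000, DF = 0.813545, PV = 1.871154
  t = 7.0000: CF_t = 2.300000, DF = 0.800734, PV = 1.841687
  t = 7.5000: CF_t = 2.300000, DF = 0.788124, PV = 1.812684
  t = 8.0000: CF_t = 2.300000, DF = 0.775712, PV = 1.784138
  t = 8.5000: CF_t = 2.300000, DF = 0.763496, PV = 1.756042
  t = 9.0000: CF_t = 2.300000, DF = 0.751473, PV = 1.728387
  t = 9.5000: CF_t = 2.300000, DF = 0.739639, PV = 1.701169
  t = 10.0000: CF_t = 102.300000, DF = 0.727991, PV = 74.473450
Price P = sum_t PV_t = 111.900406


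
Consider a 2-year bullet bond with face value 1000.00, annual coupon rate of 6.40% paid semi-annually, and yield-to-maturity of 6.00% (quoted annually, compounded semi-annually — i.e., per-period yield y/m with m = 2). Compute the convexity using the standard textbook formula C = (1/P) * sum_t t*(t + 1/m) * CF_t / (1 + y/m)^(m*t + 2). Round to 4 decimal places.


Answer: Convexity = 4.4286

Derivation:
Coupon per period c = face * coupon_rate / m = 32.000000
Periods per year m = 2; per-period yield y/m = 0.030000
Number of cashflows N = 4
Cashflows (t years, CF_t, discount factor 1/(1+y/m)^(m*t), PV):
  t = 0.5000: CF_t = 32.000000, DF = 0.970874, PV = 31.067961
  t = 1.0000: CF_t = 32.000000, DF = 0.942596, PV = 30.163069
  t = 1.5000: CF_t = 32.000000, DF = 0.915142, PV = 29.284533
  t = 2.0000: CF_t = 1032.000000, DF = 0.888487, PV = 916.918633
Price P = sum_t PV_t = 1007.434197
Convexity numerator sum_t t*(t + 1/m) * CF_t / (1+y/m)^(m*t + 2):
  t = 0.5000: term = 14.642267
  t = 1.0000: term = 42.647378
  t = 1.5000: term = 82.810443
  t = 2.0000: term = 4321.418764
Convexity = (1/P) * sum = 4461.518853 / 1007.434197 = 4.428596


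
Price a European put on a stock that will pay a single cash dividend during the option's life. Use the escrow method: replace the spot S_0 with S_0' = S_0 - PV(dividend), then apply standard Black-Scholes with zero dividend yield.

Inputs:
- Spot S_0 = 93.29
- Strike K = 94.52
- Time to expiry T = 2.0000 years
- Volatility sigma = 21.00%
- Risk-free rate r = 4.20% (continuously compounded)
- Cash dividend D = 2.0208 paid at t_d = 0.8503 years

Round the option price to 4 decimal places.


Answer: Price = 8.4491

Derivation:
PV(D) = D * exp(-r * t_d) = 2.0208 * 0.96491757 = 1.94990543
S_0' = S_0 - PV(D) = 93.2900 - 1.94990543 = 91.34009457
d1 = (ln(S_0'/K) + (r + sigma^2/2)*T) / (sigma*sqrt(T)) = 0.31610498
d2 = d1 - sigma*sqrt(T) = 0.01912014
exp(-rT) = 0.91943126
N(-d1) = 0.37596141; N(-d2) = 0.49237263
P = K * exp(-rT) * N(-d2) - S_0' * N(-d1) = 94.5200 * 0.91943126 * 0.49237263 - 91.34009457 * 0.37596141 = 8.4491


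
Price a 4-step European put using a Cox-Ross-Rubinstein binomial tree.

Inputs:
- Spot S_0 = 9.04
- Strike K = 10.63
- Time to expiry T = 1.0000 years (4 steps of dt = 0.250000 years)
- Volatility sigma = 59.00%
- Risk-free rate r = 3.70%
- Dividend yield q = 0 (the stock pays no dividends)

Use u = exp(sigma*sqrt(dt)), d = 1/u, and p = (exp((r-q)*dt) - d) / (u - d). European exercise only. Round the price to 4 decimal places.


dt = T/N = 0.250000
u = exp(sigma*sqrt(dt)) = 1.343126; d = 1/u = 0.744532
p = (exp((r-q)*dt) - d) / (u - d) = 0.442305
Discount per step: exp(-r*dt) = 0.990793
Stock lattice S(k, i) with i counting down-moves:
  k=0: S(0,0) = 9.0400
  k=1: S(1,0) = 12.1419; S(1,1) = 6.7306
  k=2: S(2,0) = 16.3081; S(2,1) = 9.0400; S(2,2) = 5.0111
  k=3: S(3,0) = 21.9038; S(3,1) = 12.1419; S(3,2) = 6.7306; S(3,3) = 3.7309
  k=4: S(4,0) = 29.4195; S(4,1) = 16.3081; S(4,2) = 9.0400; S(4,3) = 5.0111; S(4,4) = 2.7778
Terminal payoffs V(N, i) = max(K - S_T, 0):
  V(4,0) = 0.000000; V(4,1) = 0.000000; V(4,2) = 1.590000; V(4,3) = 5.618881; V(4,4) = 7.852200
Backward induction: V(k, i) = exp(-r*dt) * [p * V(k+1, i) + (1-p) * V(k+1, i+1)].
  V(3,0) = exp(-r*dt) * [p*0.000000 + (1-p)*0.000000] = 0.000000
  V(3,1) = exp(-r*dt) * [p*0.000000 + (1-p)*1.590000] = 0.878571
  V(3,2) = exp(-r*dt) * [p*1.590000 + (1-p)*5.618881] = 3.801560
  V(3,3) = exp(-r*dt) * [p*5.618881 + (1-p)*7.852200] = 6.801190
  V(2,0) = exp(-r*dt) * [p*0.000000 + (1-p)*0.878571] = 0.485463
  V(2,1) = exp(-r*dt) * [p*0.878571 + (1-p)*3.801560] = 2.485610
  V(2,2) = exp(-r*dt) * [p*3.801560 + (1-p)*6.801190] = 5.424034
  V(1,0) = exp(-r*dt) * [p*0.485463 + (1-p)*2.485610] = 1.586195
  V(1,1) = exp(-r*dt) * [p*2.485610 + (1-p)*5.424034] = 4.086381
  V(0,0) = exp(-r*dt) * [p*1.586195 + (1-p)*4.086381] = 2.953094

Answer: Price = V(0,0) = 2.9531


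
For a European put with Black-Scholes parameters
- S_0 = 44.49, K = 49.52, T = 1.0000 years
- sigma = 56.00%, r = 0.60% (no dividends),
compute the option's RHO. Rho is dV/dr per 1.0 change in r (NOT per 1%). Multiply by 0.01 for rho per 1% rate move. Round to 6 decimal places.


d1 = 0.0994425294; d2 = -0.4605574706
phi(d1) = 0.3969746153; exp(-qT) = 1.0000000000; exp(-rT) = 0.9940179641
N(-d2) = 0.6774419349
Rho = -K*T*exp(-rT)*N(-d2) = -49.5200 * 1.0000 * 0.9940179641 * 0.6774419349 = -33.346246

Answer: Rho = -33.346246


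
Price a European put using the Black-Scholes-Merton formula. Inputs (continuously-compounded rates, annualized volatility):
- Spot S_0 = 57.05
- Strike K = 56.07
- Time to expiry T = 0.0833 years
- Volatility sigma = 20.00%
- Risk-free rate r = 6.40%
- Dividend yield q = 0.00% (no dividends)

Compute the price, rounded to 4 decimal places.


Answer: Price = 0.7586

Derivation:
d1 = (ln(S/K) + (r - q + 0.5*sigma^2) * T) / (sigma * sqrt(T)) = 0.42139467
d2 = d1 - sigma * sqrt(T) = 0.36367119
exp(-rT) = 0.99468299; exp(-qT) = 1.00000000
P = K * exp(-rT) * N(-d2) - S_0 * exp(-qT) * N(-d1)
N(-d1) = 0.33673346; N(-d2) = 0.35805178
P = 56.0700 * 0.99468299 * 0.35805178 - 57.0500 * 1.00000000 * 0.33673346 = 0.7586


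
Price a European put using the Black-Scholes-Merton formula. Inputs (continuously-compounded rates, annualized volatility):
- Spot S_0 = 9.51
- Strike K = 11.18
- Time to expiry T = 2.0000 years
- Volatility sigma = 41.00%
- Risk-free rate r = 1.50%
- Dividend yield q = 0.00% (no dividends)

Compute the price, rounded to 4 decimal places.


d1 = (ln(S/K) + (r - q + 0.5*sigma^2) * T) / (sigma * sqrt(T)) = 0.06263484
d2 = d1 - sigma * sqrt(T) = -0.51719272
exp(-rT) = 0.97044553; exp(-qT) = 1.00000000
P = K * exp(-rT) * N(-d2) - S_0 * exp(-qT) * N(-d1)
N(-d1) = 0.47502864; N(-d2) = 0.69748918
P = 11.1800 * 0.97044553 * 0.69748918 - 9.5100 * 1.00000000 * 0.47502864 = 3.0499

Answer: Price = 3.0499


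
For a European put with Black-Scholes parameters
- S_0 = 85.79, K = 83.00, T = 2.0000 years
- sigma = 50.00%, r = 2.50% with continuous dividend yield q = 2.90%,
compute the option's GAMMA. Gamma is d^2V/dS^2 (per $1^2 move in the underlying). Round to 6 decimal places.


d1 = 0.3889961871; d2 = -0.3181105940
phi(d1) = 0.3698722697; exp(-qT) = 0.9436499474; exp(-rT) = 0.9512294245
Gamma = exp(-qT) * phi(d1) / (S * sigma * sqrt(T)) = 0.9436499474 * 0.3698722697 / (85.7900 * 0.5000 * 1.4142135624) = 0.005754

Answer: Gamma = 0.005754


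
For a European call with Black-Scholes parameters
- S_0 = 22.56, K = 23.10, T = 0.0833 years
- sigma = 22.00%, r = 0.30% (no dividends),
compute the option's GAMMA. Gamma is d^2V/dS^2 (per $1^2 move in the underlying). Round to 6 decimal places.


d1 = -0.3368478218; d2 = -0.4003436485
phi(d1) = 0.3769390556; exp(-qT) = 1.0000000000; exp(-rT) = 0.9997501312
Gamma = exp(-qT) * phi(d1) / (S * sigma * sqrt(T)) = 1.0000000000 * 0.3769390556 / (22.5600 * 0.2200 * 0.2886173938) = 0.263140

Answer: Gamma = 0.263140


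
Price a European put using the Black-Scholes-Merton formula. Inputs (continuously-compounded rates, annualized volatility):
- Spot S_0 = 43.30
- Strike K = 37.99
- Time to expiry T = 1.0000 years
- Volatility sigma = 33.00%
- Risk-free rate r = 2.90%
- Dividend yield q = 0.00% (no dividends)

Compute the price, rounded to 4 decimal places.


d1 = (ln(S/K) + (r - q + 0.5*sigma^2) * T) / (sigma * sqrt(T)) = 0.64933233
d2 = d1 - sigma * sqrt(T) = 0.31933233
exp(-rT) = 0.97141646; exp(-qT) = 1.00000000
P = K * exp(-rT) * N(-d2) - S_0 * exp(-qT) * N(-d1)
N(-d1) = 0.25806180; N(-d2) = 0.37473726
P = 37.9900 * 0.97141646 * 0.37473726 - 43.3000 * 1.00000000 * 0.25806180 = 2.6553

Answer: Price = 2.6553


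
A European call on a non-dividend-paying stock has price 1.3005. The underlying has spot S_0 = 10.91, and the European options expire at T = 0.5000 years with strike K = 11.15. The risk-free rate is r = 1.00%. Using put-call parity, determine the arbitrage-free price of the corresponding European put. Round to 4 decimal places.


Put-call parity: C - P = S_0 * exp(-qT) - K * exp(-rT).
S_0 * exp(-qT) = 10.9100 * 1.00000000 = 10.91000000
K * exp(-rT) = 11.1500 * 0.99501248 = 11.09438914
P = C - S*exp(-qT) + K*exp(-rT)
P = 1.3005 - 10.91000000 + 11.09438914 = 1.4849

Answer: Put price = 1.4849


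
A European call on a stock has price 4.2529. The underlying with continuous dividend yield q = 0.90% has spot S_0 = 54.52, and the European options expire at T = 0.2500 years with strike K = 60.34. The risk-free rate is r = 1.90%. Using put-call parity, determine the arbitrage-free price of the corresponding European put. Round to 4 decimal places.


Answer: Put price = 9.9095

Derivation:
Put-call parity: C - P = S_0 * exp(-qT) - K * exp(-rT).
S_0 * exp(-qT) = 54.5200 * 0.99775253 = 54.39746790
K * exp(-rT) = 60.3400 * 0.99526126 = 60.05406463
P = C - S*exp(-qT) + K*exp(-rT)
P = 4.2529 - 54.39746790 + 60.05406463 = 9.9095


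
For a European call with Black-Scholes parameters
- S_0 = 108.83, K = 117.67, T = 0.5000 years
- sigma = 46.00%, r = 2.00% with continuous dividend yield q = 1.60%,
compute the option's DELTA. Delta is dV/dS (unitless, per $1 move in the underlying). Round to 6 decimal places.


d1 = -0.0713165296; d2 = -0.3965856489
phi(d1) = 0.3979290496; exp(-qT) = 0.9920319148; exp(-rT) = 0.9900498337
N(d1) = 0.4715729200
Delta = exp(-qT) * N(d1) = 0.9920319148 * 0.4715729200 = 0.467815

Answer: Delta = 0.467815


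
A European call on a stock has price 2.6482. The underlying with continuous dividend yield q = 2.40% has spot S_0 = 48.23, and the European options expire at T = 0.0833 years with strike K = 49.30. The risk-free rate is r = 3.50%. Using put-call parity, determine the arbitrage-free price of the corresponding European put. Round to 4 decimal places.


Answer: Put price = 3.6710

Derivation:
Put-call parity: C - P = S_0 * exp(-qT) - K * exp(-rT).
S_0 * exp(-qT) = 48.2300 * 0.99800280 = 48.13367490
K * exp(-rT) = 49.3000 * 0.99708875 = 49.15647517
P = C - S*exp(-qT) + K*exp(-rT)
P = 2.6482 - 48.13367490 + 49.15647517 = 3.6710


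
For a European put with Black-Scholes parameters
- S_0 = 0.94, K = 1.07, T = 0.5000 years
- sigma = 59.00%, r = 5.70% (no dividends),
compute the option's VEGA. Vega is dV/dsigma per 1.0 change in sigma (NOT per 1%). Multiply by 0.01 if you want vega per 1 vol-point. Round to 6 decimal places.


Answer: Vega = 0.265020

Derivation:
d1 = -0.0335793078; d2 = -0.4507723087
phi(d1) = 0.3987174261; exp(-qT) = 1.0000000000; exp(-rT) = 0.9719022941
Vega = S * exp(-qT) * phi(d1) * sqrt(T) = 0.9400 * 1.0000000000 * 0.3987174261 * 0.7071067812 = 0.265020


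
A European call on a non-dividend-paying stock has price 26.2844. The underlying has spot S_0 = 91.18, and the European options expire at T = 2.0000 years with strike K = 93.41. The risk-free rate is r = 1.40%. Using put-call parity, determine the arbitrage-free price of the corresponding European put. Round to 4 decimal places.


Put-call parity: C - P = S_0 * exp(-qT) - K * exp(-rT).
S_0 * exp(-qT) = 91.1800 * 1.00000000 = 91.18000000
K * exp(-rT) = 93.4100 * 0.97238837 = 90.83079734
P = C - S*exp(-qT) + K*exp(-rT)
P = 26.2844 - 91.18000000 + 90.83079734 = 25.9352

Answer: Put price = 25.9352


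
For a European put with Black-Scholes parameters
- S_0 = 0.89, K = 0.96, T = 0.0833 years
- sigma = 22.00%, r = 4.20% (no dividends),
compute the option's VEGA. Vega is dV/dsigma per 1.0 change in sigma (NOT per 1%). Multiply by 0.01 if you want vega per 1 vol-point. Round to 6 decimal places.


Answer: Vega = 0.055619

Derivation:
d1 = -1.1055429224; d2 = -1.1690387490
phi(d1) = 0.2165246005; exp(-qT) = 1.0000000000; exp(-rT) = 0.9965075130
Vega = S * exp(-qT) * phi(d1) * sqrt(T) = 0.8900 * 1.0000000000 * 0.2165246005 * 0.2886173938 = 0.055619


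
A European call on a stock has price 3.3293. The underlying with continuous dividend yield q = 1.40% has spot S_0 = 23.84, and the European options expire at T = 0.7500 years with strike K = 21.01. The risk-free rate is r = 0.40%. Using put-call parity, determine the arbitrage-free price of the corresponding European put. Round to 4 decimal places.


Answer: Put price = 0.6854

Derivation:
Put-call parity: C - P = S_0 * exp(-qT) - K * exp(-rT).
S_0 * exp(-qT) = 23.8400 * 0.98955493 = 23.59098959
K * exp(-rT) = 21.0100 * 0.99700450 = 20.94706445
P = C - S*exp(-qT) + K*exp(-rT)
P = 3.3293 - 23.59098959 + 20.94706445 = 0.6854


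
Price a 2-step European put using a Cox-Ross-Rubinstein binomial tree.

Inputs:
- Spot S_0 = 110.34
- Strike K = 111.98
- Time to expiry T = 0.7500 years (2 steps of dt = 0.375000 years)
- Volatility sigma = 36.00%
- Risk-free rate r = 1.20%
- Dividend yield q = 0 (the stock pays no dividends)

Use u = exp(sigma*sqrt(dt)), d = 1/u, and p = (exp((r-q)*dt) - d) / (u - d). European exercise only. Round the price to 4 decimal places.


Answer: Price = V(0,0) = 12.8583

Derivation:
dt = T/N = 0.375000
u = exp(sigma*sqrt(dt)) = 1.246643; d = 1/u = 0.802154
p = (exp((r-q)*dt) - d) / (u - d) = 0.455255
Discount per step: exp(-r*dt) = 0.995510
Stock lattice S(k, i) with i counting down-moves:
  k=0: S(0,0) = 110.3400
  k=1: S(1,0) = 137.5546; S(1,1) = 88.5097
  k=2: S(2,0) = 171.4814; S(2,1) = 110.3400; S(2,2) = 70.9985
Terminal payoffs V(N, i) = max(K - S_T, 0):
  V(2,0) = 0.000000; V(2,1) = 1.640000; V(2,2) = 40.981528
Backward induction: V(k, i) = exp(-r*dt) * [p * V(k+1, i) + (1-p) * V(k+1, i+1)].
  V(1,0) = exp(-r*dt) * [p*0.000000 + (1-p)*1.640000] = 0.889370
  V(1,1) = exp(-r*dt) * [p*1.640000 + (1-p)*40.981528] = 22.967497
  V(0,0) = exp(-r*dt) * [p*0.889370 + (1-p)*22.967497] = 12.858317


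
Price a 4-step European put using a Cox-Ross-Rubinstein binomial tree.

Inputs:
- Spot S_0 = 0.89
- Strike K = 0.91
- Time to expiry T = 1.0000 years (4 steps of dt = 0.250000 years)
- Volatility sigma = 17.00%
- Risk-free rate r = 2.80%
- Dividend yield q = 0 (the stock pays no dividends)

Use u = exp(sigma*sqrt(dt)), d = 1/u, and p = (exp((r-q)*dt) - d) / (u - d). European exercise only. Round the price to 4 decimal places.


dt = T/N = 0.250000
u = exp(sigma*sqrt(dt)) = 1.088717; d = 1/u = 0.918512
p = (exp((r-q)*dt) - d) / (u - d) = 0.520034
Discount per step: exp(-r*dt) = 0.993024
Stock lattice S(k, i) with i counting down-moves:
  k=0: S(0,0) = 0.8900
  k=1: S(1,0) = 0.9690; S(1,1) = 0.8175
  k=2: S(2,0) = 1.0549; S(2,1) = 0.8900; S(2,2) = 0.7509
  k=3: S(3,0) = 1.1485; S(3,1) = 0.9690; S(3,2) = 0.8175; S(3,3) = 0.6897
  k=4: S(4,0) = 1.2504; S(4,1) = 1.0549; S(4,2) = 0.8900; S(4,3) = 0.7509; S(4,4) = 0.6335
Terminal payoffs V(N, i) = max(K - S_T, 0):
  V(4,0) = 0.000000; V(4,1) = 0.000000; V(4,2) = 0.020000; V(4,3) = 0.159138; V(4,4) = 0.276524
Backward induction: V(k, i) = exp(-r*dt) * [p * V(k+1, i) + (1-p) * V(k+1, i+1)].
  V(3,0) = exp(-r*dt) * [p*0.000000 + (1-p)*0.000000] = 0.000000
  V(3,1) = exp(-r*dt) * [p*0.000000 + (1-p)*0.020000] = 0.009532
  V(3,2) = exp(-r*dt) * [p*0.020000 + (1-p)*0.159138] = 0.086176
  V(3,3) = exp(-r*dt) * [p*0.159138 + (1-p)*0.276524] = 0.213977
  V(2,0) = exp(-r*dt) * [p*0.000000 + (1-p)*0.009532] = 0.004543
  V(2,1) = exp(-r*dt) * [p*0.009532 + (1-p)*0.086176] = 0.045996
  V(2,2) = exp(-r*dt) * [p*0.086176 + (1-p)*0.213977] = 0.146487
  V(1,0) = exp(-r*dt) * [p*0.004543 + (1-p)*0.045996] = 0.024269
  V(1,1) = exp(-r*dt) * [p*0.045996 + (1-p)*0.146487] = 0.093571
  V(0,0) = exp(-r*dt) * [p*0.024269 + (1-p)*0.093571] = 0.057130

Answer: Price = V(0,0) = 0.0571


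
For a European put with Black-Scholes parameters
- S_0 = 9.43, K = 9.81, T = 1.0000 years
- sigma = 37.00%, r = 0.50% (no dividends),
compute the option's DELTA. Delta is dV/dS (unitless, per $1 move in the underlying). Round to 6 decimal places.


Answer: Delta = -0.463452

Derivation:
d1 = 0.0917400623; d2 = -0.2782599377
phi(d1) = 0.3972670109; exp(-qT) = 1.0000000000; exp(-rT) = 0.9950124792
N(-d1) = 0.4634522832
Delta = -exp(-qT) * N(-d1) = -1.0000000000 * 0.4634522832 = -0.463452


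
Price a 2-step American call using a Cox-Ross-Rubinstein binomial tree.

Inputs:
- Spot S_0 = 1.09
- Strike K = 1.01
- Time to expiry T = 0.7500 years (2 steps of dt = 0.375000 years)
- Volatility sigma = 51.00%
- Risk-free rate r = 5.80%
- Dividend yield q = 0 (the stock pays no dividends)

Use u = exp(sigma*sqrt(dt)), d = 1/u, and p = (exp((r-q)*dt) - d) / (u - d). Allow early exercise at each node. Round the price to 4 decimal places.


Answer: Price = V(0,0) = 0.2433

Derivation:
dt = T/N = 0.375000
u = exp(sigma*sqrt(dt)) = 1.366578; d = 1/u = 0.731755
p = (exp((r-q)*dt) - d) / (u - d) = 0.457188
Discount per step: exp(-r*dt) = 0.978485
Stock lattice S(k, i) with i counting down-moves:
  k=0: S(0,0) = 1.0900
  k=1: S(1,0) = 1.4896; S(1,1) = 0.7976
  k=2: S(2,0) = 2.0356; S(2,1) = 1.0900; S(2,2) = 0.5837
Terminal payoffs V(N, i) = max(S_T - K, 0):
  V(2,0) = 1.025614; V(2,1) = 0.080000; V(2,2) = 0.000000
Backward induction: V(k, i) = exp(-r*dt) * [p * V(k+1, i) + (1-p) * V(k+1, i+1)]; then take max(V_cont, immediate exercise) for American.
  V(1,0) = exp(-r*dt) * [p*1.025614 + (1-p)*0.080000] = 0.501301; exercise = 0.479570; V(1,0) = max -> 0.501301
  V(1,1) = exp(-r*dt) * [p*0.080000 + (1-p)*0.000000] = 0.035788; exercise = 0.000000; V(1,1) = max -> 0.035788
  V(0,0) = exp(-r*dt) * [p*0.501301 + (1-p)*0.035788] = 0.243266; exercise = 0.080000; V(0,0) = max -> 0.243266


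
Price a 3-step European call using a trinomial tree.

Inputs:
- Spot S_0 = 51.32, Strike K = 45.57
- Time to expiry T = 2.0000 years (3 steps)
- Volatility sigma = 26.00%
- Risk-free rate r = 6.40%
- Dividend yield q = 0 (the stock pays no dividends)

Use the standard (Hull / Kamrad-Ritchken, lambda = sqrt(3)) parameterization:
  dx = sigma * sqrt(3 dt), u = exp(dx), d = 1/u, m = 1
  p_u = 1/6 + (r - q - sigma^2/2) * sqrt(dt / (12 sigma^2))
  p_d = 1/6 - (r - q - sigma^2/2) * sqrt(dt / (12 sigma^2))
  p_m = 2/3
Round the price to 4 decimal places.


Answer: Price = V(0,0) = 13.7180

Derivation:
dt = T/N = 0.666667; dx = sigma*sqrt(3*dt) = 0.367696
u = exp(dx) = 1.444402; d = 1/u = 0.692328
p_u = 0.194044, p_m = 0.666667, p_d = 0.139289
Discount per step: exp(-r*dt) = 0.958231
Stock lattice S(k, j) with j the centered position index:
  k=0: S(0,+0) = 51.3200
  k=1: S(1,-1) = 35.5303; S(1,+0) = 51.3200; S(1,+1) = 74.1267
  k=2: S(2,-2) = 24.5986; S(2,-1) = 35.5303; S(2,+0) = 51.3200; S(2,+1) = 74.1267; S(2,+2) = 107.0688
  k=3: S(3,-3) = 17.0303; S(3,-2) = 24.5986; S(3,-1) = 35.5303; S(3,+0) = 51.3200; S(3,+1) = 74.1267; S(3,+2) = 107.0688; S(3,+3) = 154.6504
Terminal payoffs V(N, j) = max(S_T - K, 0):
  V(3,-3) = 0.000000; V(3,-2) = 0.000000; V(3,-1) = 0.000000; V(3,+0) = 5.750000; V(3,+1) = 28.556720; V(3,+2) = 61.498797; V(3,+3) = 109.080405
Backward induction: V(k, j) = exp(-r*dt) * [p_u * V(k+1, j+1) + p_m * V(k+1, j) + p_d * V(k+1, j-1)]
  V(2,-2) = exp(-r*dt) * [p_u*0.000000 + p_m*0.000000 + p_d*0.000000] = 0.000000
  V(2,-1) = exp(-r*dt) * [p_u*5.750000 + p_m*0.000000 + p_d*0.000000] = 1.069151
  V(2,+0) = exp(-r*dt) * [p_u*28.556720 + p_m*5.750000 + p_d*0.000000] = 8.983035
  V(2,+1) = exp(-r*dt) * [p_u*61.498797 + p_m*28.556720 + p_d*5.750000] = 30.445120
  V(2,+2) = exp(-r*dt) * [p_u*109.080405 + p_m*61.498797 + p_d*28.556720] = 63.380519
  V(1,-1) = exp(-r*dt) * [p_u*8.983035 + p_m*1.069151 + p_d*0.000000] = 2.353295
  V(1,+0) = exp(-r*dt) * [p_u*30.445120 + p_m*8.983035 + p_d*1.069151] = 11.542191
  V(1,+1) = exp(-r*dt) * [p_u*63.380519 + p_m*30.445120 + p_d*8.983035] = 32.432870
  V(0,+0) = exp(-r*dt) * [p_u*32.432870 + p_m*11.542191 + p_d*2.353295] = 13.718030


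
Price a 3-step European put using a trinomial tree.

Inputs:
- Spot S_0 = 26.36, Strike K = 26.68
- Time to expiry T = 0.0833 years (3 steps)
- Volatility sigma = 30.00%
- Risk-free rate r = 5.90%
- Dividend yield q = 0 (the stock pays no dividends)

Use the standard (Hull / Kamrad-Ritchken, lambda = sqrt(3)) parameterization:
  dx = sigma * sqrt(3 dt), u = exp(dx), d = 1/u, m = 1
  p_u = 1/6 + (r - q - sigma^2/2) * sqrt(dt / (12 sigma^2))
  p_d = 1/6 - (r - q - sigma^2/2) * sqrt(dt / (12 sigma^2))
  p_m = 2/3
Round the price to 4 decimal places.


dt = T/N = 0.027767; dx = sigma*sqrt(3*dt) = 0.086585
u = exp(dx) = 1.090444; d = 1/u = 0.917057
p_u = 0.168911, p_m = 0.666667, p_d = 0.164422
Discount per step: exp(-r*dt) = 0.998363
Stock lattice S(k, j) with j the centered position index:
  k=0: S(0,+0) = 26.3600
  k=1: S(1,-1) = 24.1736; S(1,+0) = 26.3600; S(1,+1) = 28.7441
  k=2: S(2,-2) = 22.1686; S(2,-1) = 24.1736; S(2,+0) = 26.3600; S(2,+1) = 28.7441; S(2,+2) = 31.3439
  k=3: S(3,-3) = 20.3299; S(3,-2) = 22.1686; S(3,-1) = 24.1736; S(3,+0) = 26.3600; S(3,+1) = 28.7441; S(3,+2) = 31.3439; S(3,+3) = 34.1787
Terminal payoffs V(N, j) = max(K - S_T, 0):
  V(3,-3) = 6.350113; V(3,-2) = 4.511391; V(3,-1) = 2.506367; V(3,+0) = 0.320000; V(3,+1) = 0.000000; V(3,+2) = 0.000000; V(3,+3) = 0.000000
Backward induction: V(k, j) = exp(-r*dt) * [p_u * V(k+1, j+1) + p_m * V(k+1, j) + p_d * V(k+1, j-1)]
  V(2,-2) = exp(-r*dt) * [p_u*2.506367 + p_m*4.511391 + p_d*6.350113] = 4.467721
  V(2,-1) = exp(-r*dt) * [p_u*0.320000 + p_m*2.506367 + p_d*4.511391] = 2.462697
  V(2,+0) = exp(-r*dt) * [p_u*0.000000 + p_m*0.320000 + p_d*2.506367] = 0.624411
  V(2,+1) = exp(-r*dt) * [p_u*0.000000 + p_m*0.000000 + p_d*0.320000] = 0.052529
  V(2,+2) = exp(-r*dt) * [p_u*0.000000 + p_m*0.000000 + p_d*0.000000] = 0.000000
  V(1,-1) = exp(-r*dt) * [p_u*0.624411 + p_m*2.462697 + p_d*4.467721] = 2.477796
  V(1,+0) = exp(-r*dt) * [p_u*0.052529 + p_m*0.624411 + p_d*2.462697] = 0.828709
  V(1,+1) = exp(-r*dt) * [p_u*0.000000 + p_m*0.052529 + p_d*0.624411] = 0.137461
  V(0,+0) = exp(-r*dt) * [p_u*0.137461 + p_m*0.828709 + p_d*2.477796] = 0.981486

Answer: Price = V(0,0) = 0.9815


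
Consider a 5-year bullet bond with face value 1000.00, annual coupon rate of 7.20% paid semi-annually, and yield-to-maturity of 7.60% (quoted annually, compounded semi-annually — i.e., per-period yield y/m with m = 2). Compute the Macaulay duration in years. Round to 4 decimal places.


Answer: Macaulay duration = 4.2794 years

Derivation:
Coupon per period c = face * coupon_rate / m = 36.000000
Periods per year m = 2; per-period yield y/m = 0.038000
Number of cashflows N = 10
Cashflows (t years, CF_t, discount factor 1/(1+y/m)^(m*t), PV):
  t = 0.5000: CF_t = 36.000000, DF = 0.963391, PV = 34.682081
  t = 1.0000: CF_t = 36.000000, DF = 0.928122, PV = 33.412409
  t = 1.5000: CF_t = 36.000000, DF = 0.894145, PV = 32.189219
  t = 2.0000: CF_t = 36.000000, DF = 0.861411, PV = 31.010808
  t = 2.5000: CF_t = 36.000000, DF = 0.829876, PV = 29.875538
  t = 3.0000: CF_t = 36.000000, DF = 0.799495, PV = 28.781828
  t = 3.5000: CF_t = 36.000000, DF = 0.770227, PV = 27.728158
  t = 4.0000: CF_t = 36.000000, DF = 0.742030, PV = 26.713062
  t = 4.5000: CF_t = 36.000000, DF = 0.714865, PV = 25.735127
  t = 5.0000: CF_t = 1036.000000, DF = 0.688694, PV = 713.487256
Price P = sum_t PV_t = 983.615487
Macaulay numerator sum_t t * PV_t:
  t * PV_t at t = 0.5000: 17.341040
  t * PV_t at t = 1.0000: 33.412409
  t * PV_t at t = 1.5000: 48.283829
  t * PV_t at t = 2.0000: 62.021617
  t * PV_t at t = 2.5000: 74.688845
  t * PV_t at t = 3.0000: 86.345485
  t * PV_t at t = 3.5000: 97.048554
  t * PV_t at t = 4.0000: 106.852248
  t * PV_t at t = 4.5000: 115.808072
  t * PV_t at t = 5.0000: 3567.436280
Macaulay duration D = (sum_t t * PV_t) / P = 4209.238379 / 983.615487 = 4.279354


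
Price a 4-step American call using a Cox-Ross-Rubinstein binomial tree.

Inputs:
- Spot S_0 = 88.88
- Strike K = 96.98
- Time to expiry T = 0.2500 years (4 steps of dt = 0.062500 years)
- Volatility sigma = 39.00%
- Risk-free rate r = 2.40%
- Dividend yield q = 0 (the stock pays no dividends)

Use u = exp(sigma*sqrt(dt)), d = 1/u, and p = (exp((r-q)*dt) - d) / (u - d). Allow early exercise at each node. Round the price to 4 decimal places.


dt = T/N = 0.062500
u = exp(sigma*sqrt(dt)) = 1.102411; d = 1/u = 0.907102
p = (exp((r-q)*dt) - d) / (u - d) = 0.483330
Discount per step: exp(-r*dt) = 0.998501
Stock lattice S(k, i) with i counting down-moves:
  k=0: S(0,0) = 88.8800
  k=1: S(1,0) = 97.9823; S(1,1) = 80.6233
  k=2: S(2,0) = 108.0168; S(2,1) = 88.8800; S(2,2) = 73.1335
  k=3: S(3,0) = 119.0790; S(3,1) = 97.9823; S(3,2) = 80.6233; S(3,3) = 66.3396
  k=4: S(4,0) = 131.2741; S(4,1) = 108.0168; S(4,2) = 88.8800; S(4,3) = 73.1335; S(4,4) = 60.1768
Terminal payoffs V(N, i) = max(S_T - K, 0):
  V(4,0) = 34.294053; V(4,1) = 11.036840; V(4,2) = 0.000000; V(4,3) = 0.000000; V(4,4) = 0.000000
Backward induction: V(k, i) = exp(-r*dt) * [p * V(k+1, i) + (1-p) * V(k+1, i+1)]; then take max(V_cont, immediate exercise) for American.
  V(3,0) = exp(-r*dt) * [p*34.294053 + (1-p)*11.036840] = 22.244362; exercise = 22.099001; V(3,0) = max -> 22.244362
  V(3,1) = exp(-r*dt) * [p*11.036840 + (1-p)*0.000000] = 5.326443; exercise = 1.002329; V(3,1) = max -> 5.326443
  V(3,2) = exp(-r*dt) * [p*0.000000 + (1-p)*0.000000] = 0.000000; exercise = 0.000000; V(3,2) = max -> 0.000000
  V(3,3) = exp(-r*dt) * [p*0.000000 + (1-p)*0.000000] = 0.000000; exercise = 0.000000; V(3,3) = max -> 0.000000
  V(2,0) = exp(-r*dt) * [p*22.244362 + (1-p)*5.326443] = 13.483144; exercise = 11.036840; V(2,0) = max -> 13.483144
  V(2,1) = exp(-r*dt) * [p*5.326443 + (1-p)*0.000000] = 2.570572; exercise = 0.000000; V(2,1) = max -> 2.570572
  V(2,2) = exp(-r*dt) * [p*0.000000 + (1-p)*0.000000] = 0.000000; exercise = 0.000000; V(2,2) = max -> 0.000000
  V(1,0) = exp(-r*dt) * [p*13.483144 + (1-p)*2.570572] = 7.833189; exercise = 1.002329; V(1,0) = max -> 7.833189
  V(1,1) = exp(-r*dt) * [p*2.570572 + (1-p)*0.000000] = 1.240573; exercise = 0.000000; V(1,1) = max -> 1.240573
  V(0,0) = exp(-r*dt) * [p*7.833189 + (1-p)*1.240573] = 4.420347; exercise = 0.000000; V(0,0) = max -> 4.420347

Answer: Price = V(0,0) = 4.4203


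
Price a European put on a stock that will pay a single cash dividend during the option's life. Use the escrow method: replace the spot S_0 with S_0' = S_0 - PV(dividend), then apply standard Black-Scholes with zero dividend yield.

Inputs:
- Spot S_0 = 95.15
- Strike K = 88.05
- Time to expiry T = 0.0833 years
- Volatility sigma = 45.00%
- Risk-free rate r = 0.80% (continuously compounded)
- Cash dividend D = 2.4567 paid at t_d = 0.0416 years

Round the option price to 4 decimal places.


Answer: Price = 2.6966

Derivation:
PV(D) = D * exp(-r * t_d) = 2.4567 * 0.99966726 = 2.45588255
S_0' = S_0 - PV(D) = 95.1500 - 2.45588255 = 92.69411745
d1 = (ln(S_0'/K) + (r + sigma^2/2)*T) / (sigma*sqrt(T)) = 0.46582780
d2 = d1 - sigma*sqrt(T) = 0.33594997
exp(-rT) = 0.99933382
N(-d1) = 0.32066938; N(-d2) = 0.36845430
P = K * exp(-rT) * N(-d2) - S_0' * N(-d1) = 88.0500 * 0.99933382 * 0.36845430 - 92.69411745 * 0.32066938 = 2.6966


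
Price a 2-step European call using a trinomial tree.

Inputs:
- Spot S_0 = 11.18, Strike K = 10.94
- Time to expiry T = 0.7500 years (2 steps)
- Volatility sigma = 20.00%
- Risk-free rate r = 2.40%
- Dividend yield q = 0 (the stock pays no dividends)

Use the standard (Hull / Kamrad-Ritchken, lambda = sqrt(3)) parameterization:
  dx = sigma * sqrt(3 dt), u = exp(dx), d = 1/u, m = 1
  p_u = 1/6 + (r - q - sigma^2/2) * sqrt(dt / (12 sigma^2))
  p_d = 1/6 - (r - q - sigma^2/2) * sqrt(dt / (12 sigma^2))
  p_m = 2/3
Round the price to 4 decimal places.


Answer: Price = V(0,0) = 0.9351

Derivation:
dt = T/N = 0.375000; dx = sigma*sqrt(3*dt) = 0.212132
u = exp(dx) = 1.236311; d = 1/u = 0.808858
p_u = 0.170202, p_m = 0.666667, p_d = 0.163131
Discount per step: exp(-r*dt) = 0.991040
Stock lattice S(k, j) with j the centered position index:
  k=0: S(0,+0) = 11.1800
  k=1: S(1,-1) = 9.0430; S(1,+0) = 11.1800; S(1,+1) = 13.8220
  k=2: S(2,-2) = 7.3145; S(2,-1) = 9.0430; S(2,+0) = 11.1800; S(2,+1) = 13.8220; S(2,+2) = 17.0882
Terminal payoffs V(N, j) = max(S_T - K, 0):
  V(2,-2) = 0.000000; V(2,-1) = 0.000000; V(2,+0) = 0.240000; V(2,+1) = 2.881958; V(2,+2) = 6.148240
Backward induction: V(k, j) = exp(-r*dt) * [p_u * V(k+1, j+1) + p_m * V(k+1, j) + p_d * V(k+1, j-1)]
  V(1,-1) = exp(-r*dt) * [p_u*0.240000 + p_m*0.000000 + p_d*0.000000] = 0.040483
  V(1,+0) = exp(-r*dt) * [p_u*2.881958 + p_m*0.240000 + p_d*0.000000] = 0.644687
  V(1,+1) = exp(-r*dt) * [p_u*6.148240 + p_m*2.881958 + p_d*0.240000] = 2.979960
  V(0,+0) = exp(-r*dt) * [p_u*2.979960 + p_m*0.644687 + p_d*0.040483] = 0.935137


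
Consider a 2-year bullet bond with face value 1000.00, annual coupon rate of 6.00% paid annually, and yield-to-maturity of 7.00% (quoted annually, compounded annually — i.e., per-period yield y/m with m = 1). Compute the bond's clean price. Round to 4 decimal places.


Coupon per period c = face * coupon_rate / m = 60.000000
Periods per year m = 1; per-period yield y/m = 0.070000
Number of cashflows N = 2
Cashflows (t years, CF_t, discount factor 1/(1+y/m)^(m*t), PV):
  t = 1.0000: CF_t = 60.000000, DF = 0.934579, PV = 56.074766
  t = 2.0000: CF_t = 1060.000000, DF = 0.873439, PV = 925.845052
Price P = sum_t PV_t = 981.919818

Answer: Price = 981.9198


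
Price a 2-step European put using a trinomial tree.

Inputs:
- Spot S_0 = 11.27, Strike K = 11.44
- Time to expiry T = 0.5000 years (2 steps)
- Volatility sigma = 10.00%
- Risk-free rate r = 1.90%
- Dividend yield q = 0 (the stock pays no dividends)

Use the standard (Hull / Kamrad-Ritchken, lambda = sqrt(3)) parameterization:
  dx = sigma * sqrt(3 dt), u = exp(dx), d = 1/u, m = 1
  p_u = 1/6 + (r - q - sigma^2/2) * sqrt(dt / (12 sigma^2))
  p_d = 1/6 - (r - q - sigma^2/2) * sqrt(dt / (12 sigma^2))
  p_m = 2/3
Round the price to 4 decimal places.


Answer: Price = V(0,0) = 0.3395

Derivation:
dt = T/N = 0.250000; dx = sigma*sqrt(3*dt) = 0.086603
u = exp(dx) = 1.090463; d = 1/u = 0.917042
p_u = 0.186874, p_m = 0.666667, p_d = 0.146459
Discount per step: exp(-r*dt) = 0.995261
Stock lattice S(k, j) with j the centered position index:
  k=0: S(0,+0) = 11.2700
  k=1: S(1,-1) = 10.3351; S(1,+0) = 11.2700; S(1,+1) = 12.2895
  k=2: S(2,-2) = 9.4777; S(2,-1) = 10.3351; S(2,+0) = 11.2700; S(2,+1) = 12.2895; S(2,+2) = 13.4013
Terminal payoffs V(N, j) = max(K - S_T, 0):
  V(2,-2) = 1.962323; V(2,-1) = 1.104942; V(2,+0) = 0.170000; V(2,+1) = 0.000000; V(2,+2) = 0.000000
Backward induction: V(k, j) = exp(-r*dt) * [p_u * V(k+1, j+1) + p_m * V(k+1, j) + p_d * V(k+1, j-1)]
  V(1,-1) = exp(-r*dt) * [p_u*0.170000 + p_m*1.104942 + p_d*1.962323] = 1.050794
  V(1,+0) = exp(-r*dt) * [p_u*0.000000 + p_m*0.170000 + p_d*1.104942] = 0.273859
  V(1,+1) = exp(-r*dt) * [p_u*0.000000 + p_m*0.000000 + p_d*0.170000] = 0.024780
  V(0,+0) = exp(-r*dt) * [p_u*0.024780 + p_m*0.273859 + p_d*1.050794] = 0.339485


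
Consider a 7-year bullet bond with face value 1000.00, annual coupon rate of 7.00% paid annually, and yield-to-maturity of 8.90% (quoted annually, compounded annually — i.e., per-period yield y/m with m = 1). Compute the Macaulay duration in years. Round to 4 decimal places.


Coupon per period c = face * coupon_rate / m = 70.000000
Periods per year m = 1; per-period yield y/m = 0.089000
Number of cashflows N = 7
Cashflows (t years, CF_t, discount factor 1/(1+y/m)^(m*t), PV):
  t = 1.0000: CF_t = 70.000000, DF = 0.918274, PV = 64.279155
  t = 2.0000: CF_t = 70.000000, DF = 0.843226, PV = 59.025854
  t = 3.0000: CF_t = 70.000000, DF = 0.774313, PV = 54.201886
  t = 4.0000: CF_t = 70.000000, DF = 0.711031, PV = 49.772164
  t = 5.0000: CF_t = 70.000000, DF = 0.652921, PV = 45.704466
  t = 6.0000: CF_t = 70.000000, DF = 0.599560, PV = 41.969207
  t = 7.0000: CF_t = 1070.000000, DF = 0.550560, PV = 589.099453
Price P = sum_t PV_t = 904.052185
Macaulay numerator sum_t t * PV_t:
  t * PV_t at t = 1.0000: 64.279155
  t * PV_t at t = 2.0000: 118.051708
  t * PV_t at t = 3.0000: 162.605659
  t * PV_t at t = 4.0000: 199.088655
  t * PV_t at t = 5.0000: 228.522331
  t * PV_t at t = 6.0000: 251.815241
  t * PV_t at t = 7.0000: 4123.696170
Macaulay duration D = (sum_t t * PV_t) / P = 5148.058919 / 904.052185 = 5.694427

Answer: Macaulay duration = 5.6944 years


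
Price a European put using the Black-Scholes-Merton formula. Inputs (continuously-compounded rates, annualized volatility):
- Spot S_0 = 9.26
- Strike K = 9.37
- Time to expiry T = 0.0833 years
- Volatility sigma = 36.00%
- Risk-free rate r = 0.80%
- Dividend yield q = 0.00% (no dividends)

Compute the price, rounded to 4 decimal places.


Answer: Price = 0.4399

Derivation:
d1 = (ln(S/K) + (r - q + 0.5*sigma^2) * T) / (sigma * sqrt(T)) = -0.05529050
d2 = d1 - sigma * sqrt(T) = -0.15919276
exp(-rT) = 0.99933382; exp(-qT) = 1.00000000
P = K * exp(-rT) * N(-d2) - S_0 * exp(-qT) * N(-d1)
N(-d1) = 0.52204648; N(-d2) = 0.56324150
P = 9.3700 * 0.99933382 * 0.56324150 - 9.2600 * 1.00000000 * 0.52204648 = 0.4399


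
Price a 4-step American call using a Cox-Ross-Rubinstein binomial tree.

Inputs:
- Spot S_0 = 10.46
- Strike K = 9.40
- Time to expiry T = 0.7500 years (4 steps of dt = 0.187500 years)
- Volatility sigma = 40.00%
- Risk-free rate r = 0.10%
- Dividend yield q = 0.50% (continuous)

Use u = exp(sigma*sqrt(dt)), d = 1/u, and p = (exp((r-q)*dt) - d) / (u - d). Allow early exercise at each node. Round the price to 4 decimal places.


dt = T/N = 0.187500
u = exp(sigma*sqrt(dt)) = 1.189110; d = 1/u = 0.840965
p = (exp((r-q)*dt) - d) / (u - d) = 0.454653
Discount per step: exp(-r*dt) = 0.999813
Stock lattice S(k, i) with i counting down-moves:
  k=0: S(0,0) = 10.4600
  k=1: S(1,0) = 12.4381; S(1,1) = 8.7965
  k=2: S(2,0) = 14.7903; S(2,1) = 10.4600; S(2,2) = 7.3975
  k=3: S(3,0) = 17.5872; S(3,1) = 12.4381; S(3,2) = 8.7965; S(3,3) = 6.2211
  k=4: S(4,0) = 20.9132; S(4,1) = 14.7903; S(4,2) = 10.4600; S(4,3) = 7.3975; S(4,4) = 5.2317
Terminal payoffs V(N, i) = max(S_T - K, 0):
  V(4,0) = 11.513163; V(4,1) = 5.390257; V(4,2) = 1.060000; V(4,3) = 0.000000; V(4,4) = 0.000000
Backward induction: V(k, i) = exp(-r*dt) * [p * V(k+1, i) + (1-p) * V(k+1, i+1)]; then take max(V_cont, immediate exercise) for American.
  V(3,0) = exp(-r*dt) * [p*11.513163 + (1-p)*5.390257] = 8.172523; exercise = 8.187241; V(3,0) = max -> 8.187241
  V(3,1) = exp(-r*dt) * [p*5.390257 + (1-p)*1.060000] = 3.028197; exercise = 3.038090; V(3,1) = max -> 3.038090
  V(3,2) = exp(-r*dt) * [p*1.060000 + (1-p)*0.000000] = 0.481842; exercise = 0.000000; V(3,2) = max -> 0.481842
  V(3,3) = exp(-r*dt) * [p*0.000000 + (1-p)*0.000000] = 0.000000; exercise = 0.000000; V(3,3) = max -> 0.000000
  V(2,0) = exp(-r*dt) * [p*8.187241 + (1-p)*3.038090] = 5.378159; exercise = 5.390257; V(2,0) = max -> 5.390257
  V(2,1) = exp(-r*dt) * [p*3.038090 + (1-p)*0.481842] = 1.643740; exercise = 1.060000; V(2,1) = max -> 1.643740
  V(2,2) = exp(-r*dt) * [p*0.481842 + (1-p)*0.000000] = 0.219030; exercise = 0.000000; V(2,2) = max -> 0.219030
  V(1,0) = exp(-r*dt) * [p*5.390257 + (1-p)*1.643740] = 3.346478; exercise = 3.038090; V(1,0) = max -> 3.346478
  V(1,1) = exp(-r*dt) * [p*1.643740 + (1-p)*0.219030] = 0.866616; exercise = 0.000000; V(1,1) = max -> 0.866616
  V(0,0) = exp(-r*dt) * [p*3.346478 + (1-p)*0.866616] = 1.993720; exercise = 1.060000; V(0,0) = max -> 1.993720

Answer: Price = V(0,0) = 1.9937
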